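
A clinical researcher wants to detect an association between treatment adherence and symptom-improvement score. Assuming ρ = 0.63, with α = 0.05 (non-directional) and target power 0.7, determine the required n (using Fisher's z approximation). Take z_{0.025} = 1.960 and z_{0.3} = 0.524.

n = 15

Fisher's z: C = ½·ln((1+r)/(1−r)) = ½·ln(4.4054) = 0.7414.
n = ((z_{α/2} + z_β)/C)² + 3.
(1.960 + 0.524) / 0.7414 = 2.484 / 0.7414 = 3.350.
n = 3.350² + 3 = 11.23 + 3 = 14.2.
Round up.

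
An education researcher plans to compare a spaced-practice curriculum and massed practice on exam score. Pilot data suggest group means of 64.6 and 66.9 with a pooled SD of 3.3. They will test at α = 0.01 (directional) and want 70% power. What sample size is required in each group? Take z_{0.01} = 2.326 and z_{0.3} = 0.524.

n = 34 per group

Cohen's d = |M₁ − M₂| / SD_pooled = |64.6 − 66.9| / 3.3 = 2.3 / 3.3 = 0.697.
For two independent groups with equal n: n = 2·((z_{α} + z_β) / d)².
z_{α} + z_β = 2.326 + 0.524 = 2.850.
n = 2 × (2.850 / 0.697)² = 2 × 4.089² = 2 × 16.72 = 33.4.
Round up to the next whole participant.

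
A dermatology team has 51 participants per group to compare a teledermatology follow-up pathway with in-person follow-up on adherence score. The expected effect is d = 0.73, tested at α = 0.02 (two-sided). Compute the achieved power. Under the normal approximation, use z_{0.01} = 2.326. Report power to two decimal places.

power ≈ 0.91

For two equal groups, power = Φ(d·√(n/2) − z_{α/2}).
d·√(n/2) = 0.73 × √(51/2) = 0.73 × 5.050 = 3.686.
z_β = 3.686 − 2.326 = 1.360.
Power = Φ(1.360) = 0.913.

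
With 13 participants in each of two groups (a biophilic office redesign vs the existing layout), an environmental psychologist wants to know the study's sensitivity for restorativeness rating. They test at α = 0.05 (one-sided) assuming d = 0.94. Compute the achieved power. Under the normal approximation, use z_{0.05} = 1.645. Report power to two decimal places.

For two equal groups, power = Φ(d·√(n/2) − z_{α}).
d·√(n/2) = 0.94 × √(13/2) = 0.94 × 2.550 = 2.397.
z_β = 2.397 − 1.645 = 0.752.
Power = Φ(0.752) = 0.774.

power ≈ 0.77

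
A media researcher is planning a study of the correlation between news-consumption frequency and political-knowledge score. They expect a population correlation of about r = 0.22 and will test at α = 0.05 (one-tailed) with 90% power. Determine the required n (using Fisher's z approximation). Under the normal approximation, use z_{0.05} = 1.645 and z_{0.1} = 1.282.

Fisher's z: C = ½·ln((1+r)/(1−r)) = ½·ln(1.5641) = 0.2237.
n = ((z_{α} + z_β)/C)² + 3.
(1.645 + 1.282) / 0.2237 = 2.927 / 0.2237 = 13.084.
n = 13.084² + 3 = 171.20 + 3 = 174.2.
Round up.

n = 175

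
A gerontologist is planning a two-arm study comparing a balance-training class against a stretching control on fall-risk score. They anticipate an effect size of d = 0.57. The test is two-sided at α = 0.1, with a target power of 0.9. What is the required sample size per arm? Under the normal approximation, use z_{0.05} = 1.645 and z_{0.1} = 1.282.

n = 53 per group

For two independent groups with equal n: n = 2·((z_{α/2} + z_β) / d)².
z_{α/2} + z_β = 1.645 + 1.282 = 2.927.
n = 2 × (2.927 / 0.57)² = 2 × 5.135² = 2 × 26.37 = 52.7.
Round up to the next whole participant.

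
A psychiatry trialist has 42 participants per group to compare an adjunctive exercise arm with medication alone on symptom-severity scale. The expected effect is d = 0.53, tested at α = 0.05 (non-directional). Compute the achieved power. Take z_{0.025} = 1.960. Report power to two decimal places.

power ≈ 0.68

For two equal groups, power = Φ(d·√(n/2) − z_{α/2}).
d·√(n/2) = 0.53 × √(42/2) = 0.53 × 4.583 = 2.429.
z_β = 2.429 − 1.960 = 0.469.
Power = Φ(0.469) = 0.680.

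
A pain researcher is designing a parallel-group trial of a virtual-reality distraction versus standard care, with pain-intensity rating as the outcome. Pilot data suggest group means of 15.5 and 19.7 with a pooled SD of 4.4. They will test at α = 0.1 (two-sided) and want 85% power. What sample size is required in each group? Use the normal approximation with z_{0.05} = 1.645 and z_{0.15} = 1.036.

n = 16 per group

Cohen's d = |M₁ − M₂| / SD_pooled = |15.5 − 19.7| / 4.4 = 4.2 / 4.4 = 0.955.
For two independent groups with equal n: n = 2·((z_{α/2} + z_β) / d)².
z_{α/2} + z_β = 1.645 + 1.036 = 2.681.
n = 2 × (2.681 / 0.955)² = 2 × 2.807² = 2 × 7.88 = 15.8.
Round up to the next whole participant.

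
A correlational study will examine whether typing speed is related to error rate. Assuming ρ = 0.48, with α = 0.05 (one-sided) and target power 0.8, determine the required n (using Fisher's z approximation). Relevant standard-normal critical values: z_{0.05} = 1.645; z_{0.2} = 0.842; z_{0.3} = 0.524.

Fisher's z: C = ½·ln((1+r)/(1−r)) = ½·ln(2.8462) = 0.5230.
n = ((z_{α} + z_β)/C)² + 3.
(1.645 + 0.842) / 0.5230 = 2.487 / 0.5230 = 4.755.
n = 4.755² + 3 = 22.61 + 3 = 25.6.
Round up.

n = 26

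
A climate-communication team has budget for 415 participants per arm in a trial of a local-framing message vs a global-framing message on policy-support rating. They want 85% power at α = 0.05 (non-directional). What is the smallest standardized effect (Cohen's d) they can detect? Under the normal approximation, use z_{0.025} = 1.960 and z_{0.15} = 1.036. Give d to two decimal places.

For two independent groups of n = 415 each: d_min = (z_{α/2} + z_β)·√(2/n).
z-sum = 1.960 + 1.036 = 2.996.
d_min = 2.996 × √(2/415) = 2.996 × 0.0694 = 0.208.

d_min ≈ 0.21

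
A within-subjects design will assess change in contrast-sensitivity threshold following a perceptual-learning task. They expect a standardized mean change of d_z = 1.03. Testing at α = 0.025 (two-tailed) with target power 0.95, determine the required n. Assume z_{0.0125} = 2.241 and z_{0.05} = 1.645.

For a paired (one-sample on differences) test: n = ((z_{α/2} + z_β) / d)².
z_{α/2} + z_β = 2.241 + 1.645 = 3.886.
n = (3.886 / 1.03)² = 3.773² = 14.23.
Round up.

n = 15 pairs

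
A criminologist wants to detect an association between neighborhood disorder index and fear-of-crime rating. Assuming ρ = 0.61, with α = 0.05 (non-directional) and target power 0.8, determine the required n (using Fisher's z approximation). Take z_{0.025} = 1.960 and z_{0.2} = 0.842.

Fisher's z: C = ½·ln((1+r)/(1−r)) = ½·ln(4.1282) = 0.7089.
n = ((z_{α/2} + z_β)/C)² + 3.
(1.960 + 0.842) / 0.7089 = 2.802 / 0.7089 = 3.953.
n = 3.953² + 3 = 15.62 + 3 = 18.6.
Round up.

n = 19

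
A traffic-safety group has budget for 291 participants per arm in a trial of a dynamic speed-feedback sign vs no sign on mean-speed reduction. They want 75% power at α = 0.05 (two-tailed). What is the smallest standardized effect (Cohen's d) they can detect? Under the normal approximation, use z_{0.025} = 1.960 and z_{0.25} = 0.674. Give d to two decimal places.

For two independent groups of n = 291 each: d_min = (z_{α/2} + z_β)·√(2/n).
z-sum = 1.960 + 0.674 = 2.634.
d_min = 2.634 × √(2/291) = 2.634 × 0.0829 = 0.218.

d_min ≈ 0.22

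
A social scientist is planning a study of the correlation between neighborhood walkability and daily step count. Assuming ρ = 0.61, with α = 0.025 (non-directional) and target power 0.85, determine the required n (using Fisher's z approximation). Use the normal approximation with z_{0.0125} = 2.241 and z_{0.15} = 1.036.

Fisher's z: C = ½·ln((1+r)/(1−r)) = ½·ln(4.1282) = 0.7089.
n = ((z_{α/2} + z_β)/C)² + 3.
(2.241 + 1.036) / 0.7089 = 3.277 / 0.7089 = 4.623.
n = 4.623² + 3 = 21.37 + 3 = 24.4.
Round up.

n = 25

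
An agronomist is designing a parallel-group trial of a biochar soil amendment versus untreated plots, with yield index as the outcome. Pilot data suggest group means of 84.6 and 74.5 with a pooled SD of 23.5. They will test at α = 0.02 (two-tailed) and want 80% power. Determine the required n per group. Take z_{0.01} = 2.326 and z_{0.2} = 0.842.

Cohen's d = |M₁ − M₂| / SD_pooled = |84.6 − 74.5| / 23.5 = 10.1 / 23.5 = 0.430.
For two independent groups with equal n: n = 2·((z_{α/2} + z_β) / d)².
z_{α/2} + z_β = 2.326 + 0.842 = 3.168.
n = 2 × (3.168 / 0.430)² = 2 × 7.367² = 2 × 54.28 = 108.6.
Round up to the next whole participant.

n = 109 per group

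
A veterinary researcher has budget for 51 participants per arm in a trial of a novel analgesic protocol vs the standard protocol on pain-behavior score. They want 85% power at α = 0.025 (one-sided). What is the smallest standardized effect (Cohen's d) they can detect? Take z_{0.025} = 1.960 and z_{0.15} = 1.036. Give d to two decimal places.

d_min ≈ 0.59

For two independent groups of n = 51 each: d_min = (z_{α} + z_β)·√(2/n).
z-sum = 1.960 + 1.036 = 2.996.
d_min = 2.996 × √(2/51) = 2.996 × 0.1980 = 0.593.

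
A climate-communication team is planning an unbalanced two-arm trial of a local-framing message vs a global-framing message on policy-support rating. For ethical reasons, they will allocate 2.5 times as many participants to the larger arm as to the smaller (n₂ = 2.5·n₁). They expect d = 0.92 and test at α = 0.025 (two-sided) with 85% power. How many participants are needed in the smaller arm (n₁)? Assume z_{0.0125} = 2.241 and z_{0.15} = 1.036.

With allocation ratio k = n₂/n₁ = 2.5, Var(x̄₁−x̄₂) = σ²(1/n₁ + 1/(k·n₁)) = σ²·(k+1)/(k·n₁).
So n₁ = (1 + 1/k)·((z_{α/2} + z_β)/d)² = 1.400 × (3.277/0.92)².
n₁ = 1.400 × 12.69 = 17.8.
Round up: n₁ = 18, giving n₂ = 2.5 × 18 = 45.

n₁ = 18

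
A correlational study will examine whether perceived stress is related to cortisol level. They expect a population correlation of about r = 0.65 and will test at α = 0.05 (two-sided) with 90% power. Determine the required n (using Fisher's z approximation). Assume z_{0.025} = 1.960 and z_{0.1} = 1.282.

n = 21

Fisher's z: C = ½·ln((1+r)/(1−r)) = ½·ln(4.7143) = 0.7753.
n = ((z_{α/2} + z_β)/C)² + 3.
(1.960 + 1.282) / 0.7753 = 3.242 / 0.7753 = 4.182.
n = 4.182² + 3 = 17.49 + 3 = 20.5.
Round up.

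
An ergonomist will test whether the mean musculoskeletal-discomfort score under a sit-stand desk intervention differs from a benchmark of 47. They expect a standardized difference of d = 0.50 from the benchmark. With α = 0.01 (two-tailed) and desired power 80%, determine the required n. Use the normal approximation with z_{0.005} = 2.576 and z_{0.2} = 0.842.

For a one-sample test: n = ((z_{α/2} + z_β) / d)².
z_{α/2} + z_β = 2.576 + 0.842 = 3.418.
n = (3.418 / 0.50)² = 6.836² = 46.73.
Round up.

n = 47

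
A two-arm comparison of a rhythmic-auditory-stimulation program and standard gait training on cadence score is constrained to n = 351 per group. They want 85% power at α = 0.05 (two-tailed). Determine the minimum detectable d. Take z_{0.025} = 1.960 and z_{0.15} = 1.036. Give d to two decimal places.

d_min ≈ 0.23

For two independent groups of n = 351 each: d_min = (z_{α/2} + z_β)·√(2/n).
z-sum = 1.960 + 1.036 = 2.996.
d_min = 2.996 × √(2/351) = 2.996 × 0.0755 = 0.226.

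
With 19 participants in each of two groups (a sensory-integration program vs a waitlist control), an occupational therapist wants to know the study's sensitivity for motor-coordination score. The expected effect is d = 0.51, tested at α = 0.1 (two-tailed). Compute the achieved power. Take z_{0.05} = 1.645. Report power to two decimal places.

power ≈ 0.47

For two equal groups, power = Φ(d·√(n/2) − z_{α/2}).
d·√(n/2) = 0.51 × √(19/2) = 0.51 × 3.082 = 1.572.
z_β = 1.572 − 1.645 = -0.073.
Power = Φ(-0.073) = 0.471.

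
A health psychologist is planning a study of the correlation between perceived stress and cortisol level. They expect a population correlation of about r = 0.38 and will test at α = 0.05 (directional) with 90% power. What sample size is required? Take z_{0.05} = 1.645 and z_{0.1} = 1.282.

Fisher's z: C = ½·ln((1+r)/(1−r)) = ½·ln(2.2258) = 0.4001.
n = ((z_{α} + z_β)/C)² + 3.
(1.645 + 1.282) / 0.4001 = 2.927 / 0.4001 = 7.316.
n = 7.316² + 3 = 53.52 + 3 = 56.5.
Round up.

n = 57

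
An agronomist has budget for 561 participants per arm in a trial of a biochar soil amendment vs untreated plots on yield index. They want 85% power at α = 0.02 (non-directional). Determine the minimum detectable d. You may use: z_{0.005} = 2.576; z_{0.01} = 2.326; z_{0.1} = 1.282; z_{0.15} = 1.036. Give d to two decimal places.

For two independent groups of n = 561 each: d_min = (z_{α/2} + z_β)·√(2/n).
z-sum = 2.326 + 1.036 = 3.362.
d_min = 3.362 × √(2/561) = 3.362 × 0.0597 = 0.201.

d_min ≈ 0.20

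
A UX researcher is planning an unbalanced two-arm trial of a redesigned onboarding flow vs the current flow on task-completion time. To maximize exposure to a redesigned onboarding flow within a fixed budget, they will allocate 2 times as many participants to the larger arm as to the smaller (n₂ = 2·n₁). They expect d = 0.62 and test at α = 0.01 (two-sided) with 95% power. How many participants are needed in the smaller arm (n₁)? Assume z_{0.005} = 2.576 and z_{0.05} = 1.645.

With allocation ratio k = n₂/n₁ = 2, Var(x̄₁−x̄₂) = σ²(1/n₁ + 1/(k·n₁)) = σ²·(k+1)/(k·n₁).
So n₁ = (1 + 1/k)·((z_{α/2} + z_β)/d)² = 1.500 × (4.221/0.62)².
n₁ = 1.500 × 46.35 = 69.5.
Round up: n₁ = 70, giving n₂ = 2 × 70 = 140.

n₁ = 70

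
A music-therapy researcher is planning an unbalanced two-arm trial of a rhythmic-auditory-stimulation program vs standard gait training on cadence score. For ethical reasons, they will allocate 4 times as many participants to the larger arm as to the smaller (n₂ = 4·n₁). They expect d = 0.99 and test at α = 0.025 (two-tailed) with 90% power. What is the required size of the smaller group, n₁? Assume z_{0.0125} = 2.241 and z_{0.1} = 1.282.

With allocation ratio k = n₂/n₁ = 4, Var(x̄₁−x̄₂) = σ²(1/n₁ + 1/(k·n₁)) = σ²·(k+1)/(k·n₁).
So n₁ = (1 + 1/k)·((z_{α/2} + z_β)/d)² = 1.250 × (3.523/0.99)².
n₁ = 1.250 × 12.66 = 15.8.
Round up: n₁ = 16, giving n₂ = 4 × 16 = 64.

n₁ = 16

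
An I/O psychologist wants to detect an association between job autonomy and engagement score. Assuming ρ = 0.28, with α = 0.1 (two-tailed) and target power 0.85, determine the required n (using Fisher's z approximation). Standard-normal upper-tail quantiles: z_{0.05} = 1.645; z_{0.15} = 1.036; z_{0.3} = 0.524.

Fisher's z: C = ½·ln((1+r)/(1−r)) = ½·ln(1.7778) = 0.2877.
n = ((z_{α/2} + z_β)/C)² + 3.
(1.645 + 1.036) / 0.2877 = 2.681 / 0.2877 = 9.319.
n = 9.319² + 3 = 86.84 + 3 = 89.8.
Round up.

n = 90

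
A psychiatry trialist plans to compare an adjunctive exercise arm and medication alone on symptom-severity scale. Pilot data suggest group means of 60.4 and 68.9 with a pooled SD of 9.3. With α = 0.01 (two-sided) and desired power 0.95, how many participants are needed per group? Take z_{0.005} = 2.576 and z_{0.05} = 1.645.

n = 43 per group

Cohen's d = |M₁ − M₂| / SD_pooled = |60.4 − 68.9| / 9.3 = 8.5 / 9.3 = 0.914.
For two independent groups with equal n: n = 2·((z_{α/2} + z_β) / d)².
z_{α/2} + z_β = 2.576 + 1.645 = 4.221.
n = 2 × (4.221 / 0.914)² = 2 × 4.618² = 2 × 21.33 = 42.7.
Round up to the next whole participant.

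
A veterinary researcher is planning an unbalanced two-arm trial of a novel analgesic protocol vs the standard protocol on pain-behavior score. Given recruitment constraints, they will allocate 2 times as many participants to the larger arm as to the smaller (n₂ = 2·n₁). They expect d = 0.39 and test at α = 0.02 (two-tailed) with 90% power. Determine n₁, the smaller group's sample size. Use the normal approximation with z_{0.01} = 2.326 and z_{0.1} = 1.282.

n₁ = 129

With allocation ratio k = n₂/n₁ = 2, Var(x̄₁−x̄₂) = σ²(1/n₁ + 1/(k·n₁)) = σ²·(k+1)/(k·n₁).
So n₁ = (1 + 1/k)·((z_{α/2} + z_β)/d)² = 1.500 × (3.608/0.39)².
n₁ = 1.500 × 85.59 = 128.4.
Round up: n₁ = 129, giving n₂ = 2 × 129 = 258.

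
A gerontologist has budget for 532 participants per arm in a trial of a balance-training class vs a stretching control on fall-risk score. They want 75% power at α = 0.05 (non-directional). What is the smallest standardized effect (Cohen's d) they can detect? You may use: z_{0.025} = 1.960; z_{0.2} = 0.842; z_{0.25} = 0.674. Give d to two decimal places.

d_min ≈ 0.16

For two independent groups of n = 532 each: d_min = (z_{α/2} + z_β)·√(2/n).
z-sum = 1.960 + 0.674 = 2.634.
d_min = 2.634 × √(2/532) = 2.634 × 0.0613 = 0.162.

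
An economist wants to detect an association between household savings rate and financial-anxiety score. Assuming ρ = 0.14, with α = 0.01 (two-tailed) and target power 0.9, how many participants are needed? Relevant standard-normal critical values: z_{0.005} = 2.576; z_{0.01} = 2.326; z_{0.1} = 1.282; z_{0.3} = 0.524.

n = 753

Fisher's z: C = ½·ln((1+r)/(1−r)) = ½·ln(1.3256) = 0.1409.
n = ((z_{α/2} + z_β)/C)² + 3.
(2.576 + 1.282) / 0.1409 = 3.858 / 0.1409 = 27.381.
n = 27.381² + 3 = 749.73 + 3 = 752.7.
Round up.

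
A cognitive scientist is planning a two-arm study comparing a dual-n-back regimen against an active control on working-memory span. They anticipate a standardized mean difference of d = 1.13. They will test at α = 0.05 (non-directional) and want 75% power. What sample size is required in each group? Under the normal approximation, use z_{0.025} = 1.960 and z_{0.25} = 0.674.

n = 11 per group

For two independent groups with equal n: n = 2·((z_{α/2} + z_β) / d)².
z_{α/2} + z_β = 1.960 + 0.674 = 2.634.
n = 2 × (2.634 / 1.13)² = 2 × 2.331² = 2 × 5.43 = 10.9.
Round up to the next whole participant.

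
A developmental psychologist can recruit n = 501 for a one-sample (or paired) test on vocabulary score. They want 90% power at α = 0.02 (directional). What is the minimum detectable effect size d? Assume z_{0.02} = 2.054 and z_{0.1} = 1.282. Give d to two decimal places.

For a single sample (or paired design) of n = 501: d_min = (z_{α} + z_β)/√n.
z-sum = 2.054 + 1.282 = 3.336.
d_min = 3.336 / √501 = 3.336 / 22.383 = 0.149.

d_min ≈ 0.15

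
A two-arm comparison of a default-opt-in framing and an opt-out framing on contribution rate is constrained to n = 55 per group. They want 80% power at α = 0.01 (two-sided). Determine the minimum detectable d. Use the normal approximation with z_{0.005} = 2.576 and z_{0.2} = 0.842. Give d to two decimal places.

d_min ≈ 0.65

For two independent groups of n = 55 each: d_min = (z_{α/2} + z_β)·√(2/n).
z-sum = 2.576 + 0.842 = 3.418.
d_min = 3.418 × √(2/55) = 3.418 × 0.1907 = 0.652.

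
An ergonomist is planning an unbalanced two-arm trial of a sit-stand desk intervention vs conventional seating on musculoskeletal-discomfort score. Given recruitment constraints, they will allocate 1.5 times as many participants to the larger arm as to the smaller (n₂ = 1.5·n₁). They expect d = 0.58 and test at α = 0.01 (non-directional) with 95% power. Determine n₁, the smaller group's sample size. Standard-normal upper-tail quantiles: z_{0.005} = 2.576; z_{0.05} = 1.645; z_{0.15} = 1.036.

n₁ = 89

With allocation ratio k = n₂/n₁ = 1.5, Var(x̄₁−x̄₂) = σ²(1/n₁ + 1/(k·n₁)) = σ²·(k+1)/(k·n₁).
So n₁ = (1 + 1/k)·((z_{α/2} + z_β)/d)² = 1.667 × (4.221/0.58)².
n₁ = 1.667 × 52.96 = 88.3.
Round up: n₁ = 89, giving n₂ = ⌈1.5 × 89⌉ = ⌈133.5⌉ = 134.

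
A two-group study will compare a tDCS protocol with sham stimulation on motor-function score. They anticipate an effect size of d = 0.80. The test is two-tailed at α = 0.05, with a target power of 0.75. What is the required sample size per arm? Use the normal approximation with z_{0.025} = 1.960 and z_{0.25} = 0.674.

n = 22 per group

For two independent groups with equal n: n = 2·((z_{α/2} + z_β) / d)².
z_{α/2} + z_β = 1.960 + 0.674 = 2.634.
n = 2 × (2.634 / 0.80)² = 2 × 3.292² = 2 × 10.84 = 21.7.
Round up to the next whole participant.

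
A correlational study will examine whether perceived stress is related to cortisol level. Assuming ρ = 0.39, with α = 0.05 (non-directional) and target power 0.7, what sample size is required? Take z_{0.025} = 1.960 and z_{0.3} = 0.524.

n = 40

Fisher's z: C = ½·ln((1+r)/(1−r)) = ½·ln(2.2787) = 0.4118.
n = ((z_{α/2} + z_β)/C)² + 3.
(1.960 + 0.524) / 0.4118 = 2.484 / 0.4118 = 6.032.
n = 6.032² + 3 = 36.39 + 3 = 39.4.
Round up.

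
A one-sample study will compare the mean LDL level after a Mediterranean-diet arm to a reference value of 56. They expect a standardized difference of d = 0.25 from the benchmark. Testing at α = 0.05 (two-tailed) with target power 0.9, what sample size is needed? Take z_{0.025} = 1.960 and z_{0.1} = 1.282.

n = 169

For a one-sample test: n = ((z_{α/2} + z_β) / d)².
z_{α/2} + z_β = 1.960 + 1.282 = 3.242.
n = (3.242 / 0.25)² = 12.968² = 168.17.
Round up.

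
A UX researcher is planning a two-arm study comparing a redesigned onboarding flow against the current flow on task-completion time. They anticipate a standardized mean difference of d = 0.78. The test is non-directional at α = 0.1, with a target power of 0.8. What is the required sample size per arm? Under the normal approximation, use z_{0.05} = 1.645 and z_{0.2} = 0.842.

For two independent groups with equal n: n = 2·((z_{α/2} + z_β) / d)².
z_{α/2} + z_β = 1.645 + 0.842 = 2.487.
n = 2 × (2.487 / 0.78)² = 2 × 3.188² = 2 × 10.17 = 20.3.
Round up to the next whole participant.

n = 21 per group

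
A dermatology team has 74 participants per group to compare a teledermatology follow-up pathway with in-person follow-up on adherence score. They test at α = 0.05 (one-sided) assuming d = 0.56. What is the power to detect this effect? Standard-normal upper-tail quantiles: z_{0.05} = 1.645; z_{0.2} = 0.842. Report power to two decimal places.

power ≈ 0.96

For two equal groups, power = Φ(d·√(n/2) − z_{α}).
d·√(n/2) = 0.56 × √(74/2) = 0.56 × 6.083 = 3.406.
z_β = 3.406 − 1.645 = 1.761.
Power = Φ(1.761) = 0.961.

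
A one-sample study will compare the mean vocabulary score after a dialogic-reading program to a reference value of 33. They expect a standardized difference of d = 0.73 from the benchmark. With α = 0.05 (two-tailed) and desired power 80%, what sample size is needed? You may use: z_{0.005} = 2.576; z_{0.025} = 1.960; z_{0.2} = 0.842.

For a one-sample test: n = ((z_{α/2} + z_β) / d)².
z_{α/2} + z_β = 1.960 + 0.842 = 2.802.
n = (2.802 / 0.73)² = 3.838² = 14.73.
Round up.

n = 15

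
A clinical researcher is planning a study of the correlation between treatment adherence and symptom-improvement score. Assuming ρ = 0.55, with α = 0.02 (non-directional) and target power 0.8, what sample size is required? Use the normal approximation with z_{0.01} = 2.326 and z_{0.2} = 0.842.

n = 30

Fisher's z: C = ½·ln((1+r)/(1−r)) = ½·ln(3.4444) = 0.6184.
n = ((z_{α/2} + z_β)/C)² + 3.
(2.326 + 0.842) / 0.6184 = 3.168 / 0.6184 = 5.123.
n = 5.123² + 3 = 26.24 + 3 = 29.2.
Round up.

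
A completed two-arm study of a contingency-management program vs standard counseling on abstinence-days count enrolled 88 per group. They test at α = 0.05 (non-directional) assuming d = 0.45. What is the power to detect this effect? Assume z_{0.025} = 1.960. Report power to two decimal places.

For two equal groups, power = Φ(d·√(n/2) − z_{α/2}).
d·√(n/2) = 0.45 × √(88/2) = 0.45 × 6.633 = 2.985.
z_β = 2.985 − 1.960 = 1.025.
Power = Φ(1.025) = 0.847.

power ≈ 0.85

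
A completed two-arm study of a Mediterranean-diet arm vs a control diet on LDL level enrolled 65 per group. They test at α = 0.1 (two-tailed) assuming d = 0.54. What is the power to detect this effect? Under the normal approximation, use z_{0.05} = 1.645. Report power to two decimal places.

power ≈ 0.92

For two equal groups, power = Φ(d·√(n/2) − z_{α/2}).
d·√(n/2) = 0.54 × √(65/2) = 0.54 × 5.701 = 3.078.
z_β = 3.078 − 1.645 = 1.433.
Power = Φ(1.433) = 0.924.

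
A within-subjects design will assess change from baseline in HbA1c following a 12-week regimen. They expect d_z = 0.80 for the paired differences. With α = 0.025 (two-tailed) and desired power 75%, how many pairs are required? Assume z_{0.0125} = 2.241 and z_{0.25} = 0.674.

n = 14 pairs

For a paired (one-sample on differences) test: n = ((z_{α/2} + z_β) / d)².
z_{α/2} + z_β = 2.241 + 0.674 = 2.915.
n = (2.915 / 0.80)² = 3.644² = 13.28.
Round up.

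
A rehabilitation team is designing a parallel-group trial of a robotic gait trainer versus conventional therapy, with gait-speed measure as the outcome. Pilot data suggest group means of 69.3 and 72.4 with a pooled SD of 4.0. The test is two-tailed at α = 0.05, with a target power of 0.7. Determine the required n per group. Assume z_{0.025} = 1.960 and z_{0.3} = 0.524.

n = 21 per group

Cohen's d = |M₁ − M₂| / SD_pooled = |69.3 − 72.4| / 4.0 = 3.1 / 4.0 = 0.775.
For two independent groups with equal n: n = 2·((z_{α/2} + z_β) / d)².
z_{α/2} + z_β = 1.960 + 0.524 = 2.484.
n = 2 × (2.484 / 0.775)² = 2 × 3.205² = 2 × 10.27 = 20.5.
Round up to the next whole participant.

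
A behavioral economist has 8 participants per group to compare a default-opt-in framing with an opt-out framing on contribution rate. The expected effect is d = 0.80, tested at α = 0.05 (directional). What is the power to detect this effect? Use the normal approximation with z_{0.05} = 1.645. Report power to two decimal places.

power ≈ 0.48

For two equal groups, power = Φ(d·√(n/2) − z_{α}).
d·√(n/2) = 0.80 × √(8/2) = 0.80 × 2.000 = 1.600.
z_β = 1.600 − 1.645 = -0.045.
Power = Φ(-0.045) = 0.482.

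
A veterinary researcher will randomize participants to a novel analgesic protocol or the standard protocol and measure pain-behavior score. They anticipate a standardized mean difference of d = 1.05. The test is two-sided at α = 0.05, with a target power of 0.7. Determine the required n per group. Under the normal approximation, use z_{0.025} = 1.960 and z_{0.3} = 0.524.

For two independent groups with equal n: n = 2·((z_{α/2} + z_β) / d)².
z_{α/2} + z_β = 1.960 + 0.524 = 2.484.
n = 2 × (2.484 / 1.05)² = 2 × 2.366² = 2 × 5.60 = 11.2.
Round up to the next whole participant.

n = 12 per group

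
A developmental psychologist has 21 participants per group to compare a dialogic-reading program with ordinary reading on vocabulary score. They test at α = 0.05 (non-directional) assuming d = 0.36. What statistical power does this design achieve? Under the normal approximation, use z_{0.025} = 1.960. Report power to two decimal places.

For two equal groups, power = Φ(d·√(n/2) − z_{α/2}).
d·√(n/2) = 0.36 × √(21/2) = 0.36 × 3.240 = 1.167.
z_β = 1.167 − 1.960 = -0.793.
Power = Φ(-0.793) = 0.214.

power ≈ 0.21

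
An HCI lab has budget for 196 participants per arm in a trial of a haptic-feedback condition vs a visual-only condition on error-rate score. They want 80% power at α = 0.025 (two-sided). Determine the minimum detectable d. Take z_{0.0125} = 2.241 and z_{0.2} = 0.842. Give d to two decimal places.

d_min ≈ 0.31

For two independent groups of n = 196 each: d_min = (z_{α/2} + z_β)·√(2/n).
z-sum = 2.241 + 0.842 = 3.083.
d_min = 3.083 × √(2/196) = 3.083 × 0.1010 = 0.311.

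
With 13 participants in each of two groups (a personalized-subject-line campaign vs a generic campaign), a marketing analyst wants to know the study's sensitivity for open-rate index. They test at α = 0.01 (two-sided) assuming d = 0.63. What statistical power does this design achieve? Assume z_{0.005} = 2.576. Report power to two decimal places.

power ≈ 0.17

For two equal groups, power = Φ(d·√(n/2) − z_{α/2}).
d·√(n/2) = 0.63 × √(13/2) = 0.63 × 2.550 = 1.606.
z_β = 1.606 − 2.576 = -0.970.
Power = Φ(-0.970) = 0.166.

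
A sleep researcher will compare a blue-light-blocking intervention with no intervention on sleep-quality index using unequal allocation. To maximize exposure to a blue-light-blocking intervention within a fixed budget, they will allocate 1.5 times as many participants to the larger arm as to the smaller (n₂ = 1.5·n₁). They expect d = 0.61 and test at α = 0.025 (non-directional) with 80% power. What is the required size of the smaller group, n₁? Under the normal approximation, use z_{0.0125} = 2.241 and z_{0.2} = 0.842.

With allocation ratio k = n₂/n₁ = 1.5, Var(x̄₁−x̄₂) = σ²(1/n₁ + 1/(k·n₁)) = σ²·(k+1)/(k·n₁).
So n₁ = (1 + 1/k)·((z_{α/2} + z_β)/d)² = 1.667 × (3.083/0.61)².
n₁ = 1.667 × 25.54 = 42.6.
Round up: n₁ = 43, giving n₂ = ⌈1.5 × 43⌉ = ⌈64.5⌉ = 65.

n₁ = 43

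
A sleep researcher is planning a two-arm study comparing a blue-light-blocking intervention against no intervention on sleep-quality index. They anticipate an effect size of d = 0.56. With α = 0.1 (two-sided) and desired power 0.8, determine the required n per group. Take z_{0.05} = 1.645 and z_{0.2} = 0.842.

n = 40 per group

For two independent groups with equal n: n = 2·((z_{α/2} + z_β) / d)².
z_{α/2} + z_β = 1.645 + 0.842 = 2.487.
n = 2 × (2.487 / 0.56)² = 2 × 4.441² = 2 × 19.72 = 39.4.
Round up to the next whole participant.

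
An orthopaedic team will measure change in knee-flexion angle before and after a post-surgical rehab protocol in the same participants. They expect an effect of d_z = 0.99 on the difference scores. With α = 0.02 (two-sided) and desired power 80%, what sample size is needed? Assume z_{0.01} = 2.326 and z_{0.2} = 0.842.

For a paired (one-sample on differences) test: n = ((z_{α/2} + z_β) / d)².
z_{α/2} + z_β = 2.326 + 0.842 = 3.168.
n = (3.168 / 0.99)² = 3.200² = 10.24.
Round up.

n = 11 pairs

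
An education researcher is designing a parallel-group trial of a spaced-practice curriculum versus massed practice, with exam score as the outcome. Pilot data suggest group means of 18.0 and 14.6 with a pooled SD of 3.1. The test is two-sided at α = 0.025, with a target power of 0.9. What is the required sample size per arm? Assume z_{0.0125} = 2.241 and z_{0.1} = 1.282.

Cohen's d = |M₁ − M₂| / SD_pooled = |18.0 − 14.6| / 3.1 = 3.4 / 3.1 = 1.097.
For two independent groups with equal n: n = 2·((z_{α/2} + z_β) / d)².
z_{α/2} + z_β = 2.241 + 1.282 = 3.523.
n = 2 × (3.523 / 1.097)² = 2 × 3.211² = 2 × 10.31 = 20.6.
Round up to the next whole participant.

n = 21 per group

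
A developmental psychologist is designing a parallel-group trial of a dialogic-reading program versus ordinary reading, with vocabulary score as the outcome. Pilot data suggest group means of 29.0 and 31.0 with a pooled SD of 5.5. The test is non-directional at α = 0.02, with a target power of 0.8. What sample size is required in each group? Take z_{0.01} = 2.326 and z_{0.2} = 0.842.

Cohen's d = |M₁ − M₂| / SD_pooled = |29.0 − 31.0| / 5.5 = 2.0 / 5.5 = 0.364.
For two independent groups with equal n: n = 2·((z_{α/2} + z_β) / d)².
z_{α/2} + z_β = 2.326 + 0.842 = 3.168.
n = 2 × (3.168 / 0.364)² = 2 × 8.703² = 2 × 75.75 = 151.5.
Round up to the next whole participant.

n = 152 per group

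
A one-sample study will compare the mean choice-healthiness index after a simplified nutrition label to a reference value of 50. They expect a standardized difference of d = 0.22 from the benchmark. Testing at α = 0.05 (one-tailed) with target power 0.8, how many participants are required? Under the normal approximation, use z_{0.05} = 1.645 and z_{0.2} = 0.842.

For a one-sample test: n = ((z_{α} + z_β) / d)².
z_{α} + z_β = 1.645 + 0.842 = 2.487.
n = (2.487 / 0.22)² = 11.305² = 127.79.
Round up.

n = 128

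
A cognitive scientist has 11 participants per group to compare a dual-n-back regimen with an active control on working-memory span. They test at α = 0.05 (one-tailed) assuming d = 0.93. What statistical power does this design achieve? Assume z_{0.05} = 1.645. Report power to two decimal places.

power ≈ 0.70

For two equal groups, power = Φ(d·√(n/2) − z_{α}).
d·√(n/2) = 0.93 × √(11/2) = 0.93 × 2.345 = 2.181.
z_β = 2.181 − 1.645 = 0.536.
Power = Φ(0.536) = 0.704.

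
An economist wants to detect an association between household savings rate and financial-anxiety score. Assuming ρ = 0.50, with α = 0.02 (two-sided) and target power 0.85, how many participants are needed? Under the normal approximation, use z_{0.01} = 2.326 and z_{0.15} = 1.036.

Fisher's z: C = ½·ln((1+r)/(1−r)) = ½·ln(3.0000) = 0.5493.
n = ((z_{α/2} + z_β)/C)² + 3.
(2.326 + 1.036) / 0.5493 = 3.362 / 0.5493 = 6.121.
n = 6.121² + 3 = 37.46 + 3 = 40.5.
Round up.

n = 41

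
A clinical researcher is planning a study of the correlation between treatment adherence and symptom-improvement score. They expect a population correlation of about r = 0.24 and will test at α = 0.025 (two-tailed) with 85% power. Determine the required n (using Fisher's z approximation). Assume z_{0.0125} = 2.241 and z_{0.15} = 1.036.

n = 183

Fisher's z: C = ½·ln((1+r)/(1−r)) = ½·ln(1.6316) = 0.2448.
n = ((z_{α/2} + z_β)/C)² + 3.
(2.241 + 1.036) / 0.2448 = 3.277 / 0.2448 = 13.386.
n = 13.386² + 3 = 179.20 + 3 = 182.2.
Round up.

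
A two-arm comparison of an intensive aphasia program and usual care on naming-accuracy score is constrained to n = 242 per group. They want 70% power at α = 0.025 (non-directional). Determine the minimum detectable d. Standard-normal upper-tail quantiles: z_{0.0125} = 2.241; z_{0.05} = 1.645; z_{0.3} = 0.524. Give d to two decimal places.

For two independent groups of n = 242 each: d_min = (z_{α/2} + z_β)·√(2/n).
z-sum = 2.241 + 0.524 = 2.765.
d_min = 2.765 × √(2/242) = 2.765 × 0.0909 = 0.251.

d_min ≈ 0.25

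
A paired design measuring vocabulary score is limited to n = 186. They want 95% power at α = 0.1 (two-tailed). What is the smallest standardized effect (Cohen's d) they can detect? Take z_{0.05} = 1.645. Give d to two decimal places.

For a single sample (or paired design) of n = 186: d_min = (z_{α/2} + z_β)/√n.
z-sum = 1.645 + 1.645 = 3.290.
d_min = 3.290 / √186 = 3.290 / 13.638 = 0.241.

d_min ≈ 0.24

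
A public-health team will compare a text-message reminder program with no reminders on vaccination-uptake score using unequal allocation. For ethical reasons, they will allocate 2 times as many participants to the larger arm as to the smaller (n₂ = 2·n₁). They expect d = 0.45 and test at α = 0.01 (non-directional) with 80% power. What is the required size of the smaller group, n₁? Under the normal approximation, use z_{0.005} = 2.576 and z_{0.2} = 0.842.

n₁ = 87

With allocation ratio k = n₂/n₁ = 2, Var(x̄₁−x̄₂) = σ²(1/n₁ + 1/(k·n₁)) = σ²·(k+1)/(k·n₁).
So n₁ = (1 + 1/k)·((z_{α/2} + z_β)/d)² = 1.500 × (3.418/0.45)².
n₁ = 1.500 × 57.69 = 86.5.
Round up: n₁ = 87, giving n₂ = 2 × 87 = 174.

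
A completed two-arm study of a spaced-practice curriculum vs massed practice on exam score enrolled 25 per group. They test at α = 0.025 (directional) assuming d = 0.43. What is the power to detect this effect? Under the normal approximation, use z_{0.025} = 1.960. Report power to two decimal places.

power ≈ 0.33

For two equal groups, power = Φ(d·√(n/2) − z_{α}).
d·√(n/2) = 0.43 × √(25/2) = 0.43 × 3.536 = 1.520.
z_β = 1.520 − 1.960 = -0.440.
Power = Φ(-0.440) = 0.330.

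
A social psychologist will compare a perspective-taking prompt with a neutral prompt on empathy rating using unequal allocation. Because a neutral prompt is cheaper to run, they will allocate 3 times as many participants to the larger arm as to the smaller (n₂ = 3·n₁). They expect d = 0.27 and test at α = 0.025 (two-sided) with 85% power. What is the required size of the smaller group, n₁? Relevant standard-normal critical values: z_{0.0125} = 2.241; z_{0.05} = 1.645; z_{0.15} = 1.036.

With allocation ratio k = n₂/n₁ = 3, Var(x̄₁−x̄₂) = σ²(1/n₁ + 1/(k·n₁)) = σ²·(k+1)/(k·n₁).
So n₁ = (1 + 1/k)·((z_{α/2} + z_β)/d)² = 1.333 × (3.277/0.27)².
n₁ = 1.333 × 147.31 = 196.4.
Round up: n₁ = 197, giving n₂ = 3 × 197 = 591.

n₁ = 197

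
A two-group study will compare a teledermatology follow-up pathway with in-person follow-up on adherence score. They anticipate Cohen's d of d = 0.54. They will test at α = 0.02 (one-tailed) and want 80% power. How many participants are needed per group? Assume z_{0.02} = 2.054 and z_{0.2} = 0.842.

n = 58 per group

For two independent groups with equal n: n = 2·((z_{α} + z_β) / d)².
z_{α} + z_β = 2.054 + 0.842 = 2.896.
n = 2 × (2.896 / 0.54)² = 2 × 5.363² = 2 × 28.76 = 57.5.
Round up to the next whole participant.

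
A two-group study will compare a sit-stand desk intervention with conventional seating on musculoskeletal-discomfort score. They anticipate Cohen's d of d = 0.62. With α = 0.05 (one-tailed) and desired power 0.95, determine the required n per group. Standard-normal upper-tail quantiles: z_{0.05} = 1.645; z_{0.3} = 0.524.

n = 57 per group

For two independent groups with equal n: n = 2·((z_{α} + z_β) / d)².
z_{α} + z_β = 1.645 + 1.645 = 3.290.
n = 2 × (3.290 / 0.62)² = 2 × 5.306² = 2 × 28.16 = 56.3.
Round up to the next whole participant.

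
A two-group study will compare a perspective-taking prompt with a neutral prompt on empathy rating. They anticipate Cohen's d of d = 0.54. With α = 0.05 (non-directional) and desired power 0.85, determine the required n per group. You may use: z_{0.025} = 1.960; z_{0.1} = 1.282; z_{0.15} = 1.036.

n = 62 per group

For two independent groups with equal n: n = 2·((z_{α/2} + z_β) / d)².
z_{α/2} + z_β = 1.960 + 1.036 = 2.996.
n = 2 × (2.996 / 0.54)² = 2 × 5.548² = 2 × 30.78 = 61.6.
Round up to the next whole participant.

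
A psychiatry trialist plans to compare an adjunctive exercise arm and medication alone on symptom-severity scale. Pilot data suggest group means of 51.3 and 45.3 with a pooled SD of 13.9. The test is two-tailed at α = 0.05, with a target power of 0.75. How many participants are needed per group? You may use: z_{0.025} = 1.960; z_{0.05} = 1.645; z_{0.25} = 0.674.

n = 75 per group

Cohen's d = |M₁ − M₂| / SD_pooled = |51.3 − 45.3| / 13.9 = 6.0 / 13.9 = 0.432.
For two independent groups with equal n: n = 2·((z_{α/2} + z_β) / d)².
z_{α/2} + z_β = 1.960 + 0.674 = 2.634.
n = 2 × (2.634 / 0.432)² = 2 × 6.097² = 2 × 37.18 = 74.4.
Round up to the next whole participant.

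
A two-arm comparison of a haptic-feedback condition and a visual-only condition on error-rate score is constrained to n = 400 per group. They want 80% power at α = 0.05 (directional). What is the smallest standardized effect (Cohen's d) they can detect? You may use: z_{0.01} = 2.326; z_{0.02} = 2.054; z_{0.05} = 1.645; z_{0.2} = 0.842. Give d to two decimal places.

For two independent groups of n = 400 each: d_min = (z_{α} + z_β)·√(2/n).
z-sum = 1.645 + 0.842 = 2.487.
d_min = 2.487 × √(2/400) = 2.487 × 0.0707 = 0.176.

d_min ≈ 0.18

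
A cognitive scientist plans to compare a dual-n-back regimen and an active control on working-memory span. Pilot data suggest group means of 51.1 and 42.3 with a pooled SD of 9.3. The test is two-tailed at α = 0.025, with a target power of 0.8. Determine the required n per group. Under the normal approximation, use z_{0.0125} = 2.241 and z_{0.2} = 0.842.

n = 22 per group

Cohen's d = |M₁ − M₂| / SD_pooled = |51.1 − 42.3| / 9.3 = 8.8 / 9.3 = 0.946.
For two independent groups with equal n: n = 2·((z_{α/2} + z_β) / d)².
z_{α/2} + z_β = 2.241 + 0.842 = 3.083.
n = 2 × (3.083 / 0.946)² = 2 × 3.259² = 2 × 10.62 = 21.2.
Round up to the next whole participant.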